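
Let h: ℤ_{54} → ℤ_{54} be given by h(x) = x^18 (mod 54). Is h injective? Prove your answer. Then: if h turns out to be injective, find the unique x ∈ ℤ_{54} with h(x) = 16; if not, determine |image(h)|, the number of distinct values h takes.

h(2): Repeated squaring mod 54: 2^1 ≡ 2, 2^2 ≡ 2² = 4, 2^4 ≡ 4² = 16, 2^8 ≡ 16² = 256 ≡ 40, 2^16 ≡ 40² = 1600 ≡ 34. Since 18 = 16 + 2, 2^18 ≡ 34·4: 34·4 = 136 ≡ 28. So 2^18 ≡ 28 (mod 54).
h(4): Repeated squaring mod 54: 4^1 ≡ 4, 4^2 ≡ 4² = 16, 4^4 ≡ 16² = 256 ≡ 40, 4^8 ≡ 40² = 1600 ≡ 34, 4^16 ≡ 34² = 1156 ≡ 22. Since 18 = 16 + 2, 4^18 ≡ 22·16: 22·16 = 352 ≡ 28. So 4^18 ≡ 28 (mod 54).
So h(2) = h(4) = 28 while 2 ≠ 4, thus h is not injective.
Since h is not injective, we determine |image(h)|. Computing x^18 mod 54 for each x (by repeated squaring, reducing mod 54 at every step), the values h(0), h(1), …, h(53) are: 0, 1, 28, 27, 28, 1, 0, 1, 28, 27, 28, 1, 0, 1, 28, 27, 28, 1, 0, 1, 28, 27, 28, 1, 0, 1, 28, 27, 28, 1, 0, 1, 28, 27, 28, 1, 0, 1, 28, 27, 28, 1, 0, 1, 28, 27, 28, 1, 0, 1, 28, 27, 28, 1.
The distinct values are {0, 1, 27, 28}; there are 4 of them.

4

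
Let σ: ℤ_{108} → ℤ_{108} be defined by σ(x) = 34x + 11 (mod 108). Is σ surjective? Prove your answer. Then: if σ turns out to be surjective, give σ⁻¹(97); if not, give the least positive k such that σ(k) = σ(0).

54

Recall that σ is surjective if every y in the codomain equals σ(x) for some x in the domain.
Since gcd(34, 108) = 2, we have 34x ≡ 0 (mod 2) for all x, so σ(x) ≡ 1 (mod 2).
But 0 ≢ 1 (mod 2), so 0 ∈ ℤ_{108} has no preimage. Thus σ is not surjective.
Since σ is not surjective, we find the least positive k with σ(k) = σ(0): this means 34k ≡ 0 (mod 108), i.e. 108 ∣ 34k. Since gcd(34, 108) = 2, dividing through by 2 this holds exactly when 54 ∣ 17k, and as gcd(17, 54) = 1, exactly when 54 ∣ k.
The smallest positive such k is 54.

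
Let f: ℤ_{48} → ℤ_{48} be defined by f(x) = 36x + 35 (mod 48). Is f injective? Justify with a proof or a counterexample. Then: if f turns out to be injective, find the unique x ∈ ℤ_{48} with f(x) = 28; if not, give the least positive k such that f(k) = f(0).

4

We have gcd(36, 48) = 12 > 1. Taking a = 0 and b = 4: f(0) = 35 and f(4) = 36·4 + 35 = 179 ≡ 35 (mod 48).
So f(0) = f(4) while 0 ≠ 4, thus f is not injective.
Since f is not injective, we find the least positive k with f(k) = f(0): this means 36k ≡ 0 (mod 48), i.e. 48 ∣ 36k. Since gcd(36, 48) = 12, dividing through by 12 this holds exactly when 4 ∣ 3k, and as gcd(3, 4) = 1, exactly when 4 ∣ k.
The smallest positive such k is 4.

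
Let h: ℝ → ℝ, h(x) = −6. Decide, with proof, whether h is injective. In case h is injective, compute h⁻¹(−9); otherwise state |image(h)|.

1

h(0) = −6 = h(1) with 0 ≠ 1, so h is not injective.
Since h is not injective, we state |image(h)|: the image of h is {−6}, which has 1 element.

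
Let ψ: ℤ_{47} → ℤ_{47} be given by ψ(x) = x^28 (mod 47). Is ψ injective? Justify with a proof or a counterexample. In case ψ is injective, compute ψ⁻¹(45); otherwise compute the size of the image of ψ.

24

ψ(23): Repeated squaring mod 47: 23^1 ≡ 23, 23^2 ≡ 23² = 529 ≡ 12, 23^4 ≡ 12² = 144 ≡ 3, 23^8 ≡ 3² = 9, 23^16 ≡ 9² = 81 ≡ 34. Since 28 = 16 + 8 + 4, 23^28 ≡ 34·9·3: 34·9 = 306 ≡ 24, then 24·3 = 72 ≡ 25. So 23^28 ≡ 25 (mod 47).
ψ(24): Repeated squaring mod 47: 24^1 ≡ 24, 24^2 ≡ 24² = 576 ≡ 12, 24^4 ≡ 12² = 144 ≡ 3, 24^8 ≡ 3² = 9, 24^16 ≡ 9² = 81 ≡ 34. Since 28 = 16 + 8 + 4, 24^28 ≡ 34·9·3: 34·9 = 306 ≡ 24, then 24·3 = 72 ≡ 25. So 24^28 ≡ 25 (mod 47).
So ψ(23) = ψ(24) = 25 while 23 ≠ 24, thus ψ is not injective.
Since ψ is not injective, we determine |image(ψ)|. Computing x^28 mod 47 for each x (by repeated squaring, reducing mod 47 at every step), the values ψ(0), ψ(1), …, ψ(46) are: 0, 1, 32, 8, 37, 24, 21, 28, 9, 17, 16, 18, 14, 7, 3, 4, 6, 34, 27, 2, 42, 36, 12, 25, 25, 12, 36, 42, 2, 27, 34, 6, 4, 3, 7, 14, 18, 16, 17, 9, 28, 21, 24, 37, 8, 32, 1.
The distinct values are {0, 1, 2, 3, 4, 6, 7, 8, 9, 12, 14, 16, 17, 18, 21, 24, 25, 27, 28, 32, 34, 36, 37, 42}; there are 24 of them.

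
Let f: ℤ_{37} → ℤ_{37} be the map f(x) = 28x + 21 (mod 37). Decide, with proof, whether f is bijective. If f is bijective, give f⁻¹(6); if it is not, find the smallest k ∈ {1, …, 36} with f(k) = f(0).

14

By definition, f is injective if f(s) = f(t) implies s = t.
If f(s) = f(t), then 28s ≡ 28t (mod 37). Because gcd(28, 37) = 1, we may cancel 28 to get s ≡ t (mod 37).
We now compute 28⁻¹ mod 37 explicitly. Euclid's algorithm: 37 = 1·28 + 9, 28 = 3·9 + 1; back-substituting gives 1 = 4·28 − 3·37, so 28⁻¹ ≡ 4 (mod 37).
For any y ∈ ℤ_{37}, x = 4(y − 21) mod 37 satisfies f(x) = 28·4(y − 21) + 21 ≡ y (since 28·4 ≡ 1 mod 37). So every y has a preimage.
Therefore f is bijective.
Since f is bijective, we compute f⁻¹(6): solve 28x + 21 ≡ 6 (mod 37), i.e. 28x ≡ 22 (mod 37).
Multiplying by 28⁻¹ = 4 gives x ≡ 4·22 = 88 = 2·37 + 14 ≡ 14 (mod 37).
Check: f(14) = 28·14 + 21 = 413 = 11·37 + 6 ≡ 6 (mod 37).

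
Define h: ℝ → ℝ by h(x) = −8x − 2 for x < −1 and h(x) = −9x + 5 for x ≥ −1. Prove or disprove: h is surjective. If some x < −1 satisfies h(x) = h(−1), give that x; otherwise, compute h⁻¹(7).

-2

Both pieces are strictly decreasing (slopes −8 and −9), so each is injective on its own interval.
The left piece maps (−∞, −1) onto (6, ∞); the right piece maps [−1, ∞) onto (−∞, 14].
The union (6, ∞) ∪ (−∞, 14] covers ℝ, so h is surjective.
For the follow-up: the images overlap, so an x < −1 with h(x) = h(−1) exists. h(−1) = 14; solving −8x − 2 = 14 for x < −1 gives x = (14 + 2)/(−8) = −2.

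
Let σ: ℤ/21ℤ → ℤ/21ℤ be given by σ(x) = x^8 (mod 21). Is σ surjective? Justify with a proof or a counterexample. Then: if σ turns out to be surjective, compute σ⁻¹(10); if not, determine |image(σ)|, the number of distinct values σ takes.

8

σ(2): Repeated squaring mod 21: 2^1 ≡ 2, 2^2 ≡ 2² = 4, 2^4 ≡ 4² = 16, 2^8 ≡ 16² = 256 ≡ 4. So 2^8 ≡ 4 (mod 21).
σ(5): Repeated squaring mod 21: 5^1 ≡ 5, 5^2 ≡ 5² = 25 ≡ 4, 5^4 ≡ 4² = 16, 5^8 ≡ 16² = 256 ≡ 4. So 5^8 ≡ 4 (mod 21).
So σ(2) = σ(5) = 4 while 2 ≠ 5, therefore σ is not injective.
A non-injective map from the 21-element set ℤ/21ℤ to itself takes at most 20 distinct values, so it cannot be surjective. Thus σ is not surjective.
Since σ is not surjective, we determine |image(σ)|. Computing x^8 mod 21 for each x (by repeated squaring, reducing mod 21 at every step), the values σ(0), σ(1), …, σ(20) are: 0, 1, 4, 9, 16, 4, 15, 7, 1, 18, 16, 16, 18, 1, 7, 15, 4, 16, 9, 4, 1.
The distinct values are {0, 1, 4, 7, 9, 15, 16, 18}; there are 8 of them.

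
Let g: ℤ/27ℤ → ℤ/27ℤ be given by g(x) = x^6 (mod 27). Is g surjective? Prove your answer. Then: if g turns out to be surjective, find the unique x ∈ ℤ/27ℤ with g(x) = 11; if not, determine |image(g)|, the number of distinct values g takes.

g(0) = 0^6 = 0.
g(3): Repeated squaring mod 27: 3^1 ≡ 3, 3^2 ≡ 3² = 9, 3^4 ≡ 9² = 81 ≡ 0. Since 6 = 4 + 2, 3^6 ≡ 0·9: 0·9 = 0. So 3^6 ≡ 0 (mod 27).
So g(0) = g(3) = 0 while 0 ≠ 3, so g is not injective.
A non-injective map from the 27-element set ℤ/27ℤ to itself takes at most 26 distinct values, so it cannot be surjective. Hence g is not surjective.
Since g is not surjective, we determine |image(g)|. Computing x^6 mod 27 for each x (by repeated squaring, reducing mod 27 at every step), the values g(0), g(1), …, g(26) are: 0, 1, 10, 0, 19, 19, 0, 10, 1, 0, 1, 10, 0, 19, 19, 0, 10, 1, 0, 1, 10, 0, 19, 19, 0, 10, 1.
The distinct values are {0, 1, 10, 19}; there are 4 of them.

4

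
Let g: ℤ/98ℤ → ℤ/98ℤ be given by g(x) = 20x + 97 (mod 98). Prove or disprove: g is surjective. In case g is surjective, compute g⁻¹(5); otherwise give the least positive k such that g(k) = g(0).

49

Since gcd(20, 98) = 2, we have 20x ≡ 0 (mod 2) for all x, so g(x) ≡ 1 (mod 2).
But 0 ≢ 1 (mod 2), so 0 ∈ ℤ/98ℤ has no preimage. Hence g is not surjective.
Since g is not surjective, we find the least positive k with g(k) = g(0): this means 20k ≡ 0 (mod 98), i.e. 98 ∣ 20k. Since gcd(20, 98) = 2, dividing through by 2 this holds exactly when 49 ∣ 10k, and as gcd(10, 49) = 1, exactly when 49 ∣ k.
The smallest positive such k is 49.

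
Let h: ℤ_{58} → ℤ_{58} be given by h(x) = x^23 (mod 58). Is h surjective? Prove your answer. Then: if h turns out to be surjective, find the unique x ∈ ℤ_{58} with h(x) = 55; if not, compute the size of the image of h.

43

Computing x^23 mod 58 for each x (by repeated squaring, reducing mod 58 at every step), the values h(0), h(1), …, h(57) are: 0, 1, 10, 37, 42, 33, 22, 49, 14, 35, 40, 27, 46, 5, 26, 3, 24, 41, 2, 47, 52, 15, 38, 7, 54, 45, 50, 19, 28, 29, 30, 39, 8, 13, 4, 51, 20, 43, 6, 11, 56, 17, 34, 55, 32, 53, 12, 31, 18, 23, 44, 9, 36, 25, 16, 21, 48, 57.
Every element of ℤ_{58} appears exactly once in this list, so h is a bijection, and in particular surjective.
Since h is surjective, we read off the preimage of 55 from the same table: h(43) = 55, so h⁻¹(55) = 43.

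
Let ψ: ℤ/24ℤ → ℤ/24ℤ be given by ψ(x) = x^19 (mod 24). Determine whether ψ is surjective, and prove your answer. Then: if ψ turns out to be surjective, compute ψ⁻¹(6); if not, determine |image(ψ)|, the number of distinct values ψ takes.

ψ(0) = 0^19 = 0.
ψ(6): Repeated squaring mod 24: 6^1 ≡ 6, 6^2 ≡ 6² = 36 ≡ 12, 6^4 ≡ 12² = 144 ≡ 0, 6^8 ≡ 0² = 0, 6^16 ≡ 0² = 0. Since 19 = 16 + 2 + 1, 6^19 ≡ 0·12·6: 0·12 = 0, then 0·6 = 0. So 6^19 ≡ 0 (mod 24).
So ψ(0) = ψ(6) = 0 while 0 ≠ 6, hence ψ is not injective.
A non-injective map from the 24-element set ℤ/24ℤ to itself takes at most 23 distinct values, so it cannot be surjective. Therefore ψ is not surjective.
Since ψ is not surjective, we determine |image(ψ)|. Computing x^19 mod 24 for each x (by repeated squaring, reducing mod 24 at every step), the values ψ(0), ψ(1), …, ψ(23) are: 0, 1, 8, 3, 16, 5, 0, 7, 8, 9, 16, 11, 0, 13, 8, 15, 16, 17, 0, 19, 8, 21, 16, 23.
The distinct values are {0, 1, 3, 5, 7, 8, 9, 11, 13, 15, 16, 17, 19, 21, 23}; there are 15 of them.

15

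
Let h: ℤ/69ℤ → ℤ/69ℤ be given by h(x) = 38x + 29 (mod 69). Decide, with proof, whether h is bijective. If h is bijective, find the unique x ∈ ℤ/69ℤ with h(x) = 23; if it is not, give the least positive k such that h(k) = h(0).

If h(s) = h(t), then 38s ≡ 38t (mod 69). Because gcd(38, 69) = 1, we may cancel 38 to get s ≡ t (mod 69).
We now compute 38⁻¹ mod 69 explicitly. Euclid's algorithm: 69 = 1·38 + 31, 38 = 1·31 + 7, 31 = 4·7 + 3, 7 = 2·3 + 1; back-substituting gives 1 = 20·38 − 11·69, so 38⁻¹ ≡ 20 (mod 69).
Then y ↦ 20(y − 29) is a two-sided inverse to h, so every y ∈ ℤ/69ℤ has a preimage.
Therefore h is bijective.
Since h is bijective, we compute h⁻¹(23): solve 38x + 29 ≡ 23 (mod 69), i.e. 38x ≡ 63 (mod 69).
Multiplying by 38⁻¹ = 20 gives x ≡ 20·63 = 1260 = 18·69 + 18 ≡ 18 (mod 69).
Check: h(18) = 38·18 + 29 = 713 = 10·69 + 23 ≡ 23 (mod 69).

18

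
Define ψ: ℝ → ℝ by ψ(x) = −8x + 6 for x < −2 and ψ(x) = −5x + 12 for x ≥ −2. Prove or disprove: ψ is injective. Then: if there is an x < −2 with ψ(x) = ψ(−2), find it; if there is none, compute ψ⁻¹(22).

-2

Both pieces are strictly decreasing (slopes −8 and −5), so each is injective on its own interval.
The left piece maps (−∞, −2) onto (22, ∞); the right piece maps [−2, ∞) onto (−∞, 22].
These images are disjoint, so no value is attained by both pieces. Therefore ψ is injective.
Because the two images are disjoint, no x < −2 has ψ(x) = ψ(−2), so we compute ψ⁻¹(22): 22 lies in (−∞, 22], so solve −5x + 12 = 22: x = (22 − 12)/(−5) = −2.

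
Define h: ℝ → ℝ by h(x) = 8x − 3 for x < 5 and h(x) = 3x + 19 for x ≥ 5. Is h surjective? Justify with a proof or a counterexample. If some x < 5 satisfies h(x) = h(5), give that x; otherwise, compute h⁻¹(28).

Both pieces are strictly increasing (slopes 8 and 3), so each is injective on its own interval.
The left piece maps (−∞, 5) onto (−∞, 37); the right piece maps [5, ∞) onto [34, ∞).
The union (−∞, 37) ∪ [34, ∞) covers ℝ, so h is surjective.
For the follow-up: the images overlap, so an x < 5 with h(x) = h(5) exists. h(5) = 34; solving 8x − 3 = 34 for x < 5 gives x = (34 + 3)/8 = 37/8.

37/8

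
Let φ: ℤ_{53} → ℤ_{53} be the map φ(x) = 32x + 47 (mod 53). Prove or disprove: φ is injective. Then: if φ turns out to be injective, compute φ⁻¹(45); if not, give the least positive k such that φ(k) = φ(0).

If φ(x_1) = φ(x_2), then 32x_1 ≡ 32x_2 (mod 53). Because gcd(32, 53) = 1, we may cancel 32 to get x_1 ≡ x_2 (mod 53).
So φ is injective.
We now compute 32⁻¹ mod 53 explicitly. Euclid's algorithm: 53 = 1·32 + 21, 32 = 1·21 + 11, 21 = 1·11 + 10, 11 = 1·10 + 1; back-substituting gives 1 = 5·32 − 3·53, so 32⁻¹ ≡ 5 (mod 53).
Since φ is injective, we find φ⁻¹(45): we need 32x ≡ 45 − 47 ≡ 51 (mod 53). Using 32⁻¹ = 5: x ≡ 5·51 = 255 = 4·53 + 43, so x = 43.
Check: φ(43) = 32·43 + 47 = 1423 = 26·53 + 45 ≡ 45 (mod 53).

43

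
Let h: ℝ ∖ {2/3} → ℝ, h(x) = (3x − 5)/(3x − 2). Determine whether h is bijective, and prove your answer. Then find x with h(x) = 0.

If h(x) = 1, cross-multiplying gives 3(3x − 5) = 3(3x − 2), which simplifies to −15 = −6 — false.  So 1 has no preimage and h is not surjective.
Therefore h is not bijective.
Solving h(x) = 0: cross-multiplying gives 3x − 5 = 0(3x − 2), which rearranges to 3x = 5, so x = 5/3.

5/3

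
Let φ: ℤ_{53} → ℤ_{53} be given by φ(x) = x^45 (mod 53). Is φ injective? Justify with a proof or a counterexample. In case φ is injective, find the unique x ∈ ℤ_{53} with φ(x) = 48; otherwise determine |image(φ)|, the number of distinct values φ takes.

20

Since 53 is prime, the nonzero elements of ℤ_{53} form a cyclic group of order 52.
As gcd(45, 52) = 1, raising to the 45th power is a bijection on this group: if x_1^45 ≡ x_2^45 then (x_1x_2^{−1})^45 = 1, and the only element of order dividing gcd(45, 52) = 1 is 1, so x_1 = x_2.
With φ(0) = 0 this makes φ injective on all of ℤ_{53}, hence bijective (finite equal-size domain and codomain). In particular φ is injective.
Since φ is injective, we find the preimage of 48. The inverse of x ↦ x^45 on (ℤ_{53})^× is x ↦ x^37, because 45·37 = 1665 = 32·52 + 1 ≡ 1 (mod 52) and x^{52} = 1 for x ≠ 0 (Fermat). So φ⁻¹(48) = 48^37 mod 53.
Repeated squaring mod 53: 48^1 ≡ 48, 48^2 ≡ 48² = 2304 ≡ 25, 48^4 ≡ 25² = 625 ≡ 42, 48^8 ≡ 42² = 1764 ≡ 15, 48^16 ≡ 15² = 225 ≡ 13, 48^32 ≡ 13² = 169 ≡ 10. Since 37 = 32 + 4 + 1, 48^37 ≡ 10·42·48: 10·42 = 420 ≡ 49, then 49·48 = 2352 ≡ 20. So 48^37 ≡ 20 (mod 53).
Hence φ⁻¹(48) = 20.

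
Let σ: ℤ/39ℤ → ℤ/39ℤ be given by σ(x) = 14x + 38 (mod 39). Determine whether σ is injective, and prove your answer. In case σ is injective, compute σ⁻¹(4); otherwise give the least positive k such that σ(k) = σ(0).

Recall: σ is injective if σ(x_1) = σ(x_2) implies x_1 = x_2.
If σ(x_1) = σ(x_2), then 14x_1 ≡ 14x_2 (mod 39). Because gcd(14, 39) = 1, we may cancel 14 to get x_1 ≡ x_2 (mod 39).
Thus σ is injective.
We now compute 14⁻¹ mod 39 explicitly. Euclid's algorithm: 39 = 2·14 + 11, 14 = 1·11 + 3, 11 = 3·3 + 2, 3 = 1·2 + 1; back-substituting gives 1 = 14·14 − 5·39, so 14⁻¹ ≡ 14 (mod 39).
Since σ is injective, we compute σ⁻¹(4): solve 14x + 38 ≡ 4 (mod 39), i.e. 14x ≡ 5 (mod 39).
Multiplying by 14⁻¹ = 14 gives x ≡ 14·5 = 70 = 1·39 + 31 ≡ 31 (mod 39).
Check: σ(31) = 14·31 + 38 = 472 = 12·39 + 4 ≡ 4 (mod 39).

31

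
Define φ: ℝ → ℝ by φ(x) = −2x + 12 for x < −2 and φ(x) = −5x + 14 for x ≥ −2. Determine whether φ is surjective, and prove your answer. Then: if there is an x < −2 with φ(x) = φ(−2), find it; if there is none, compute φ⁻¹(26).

-6

Both pieces are strictly decreasing (slopes −2 and −5), so each is injective on its own interval.
The left piece maps (−∞, −2) onto (16, ∞); the right piece maps [−2, ∞) onto (−∞, 24].
The union (16, ∞) ∪ (−∞, 24] covers ℝ, so φ is surjective.
For the follow-up: the images overlap, so an x < −2 with φ(x) = φ(−2) exists. φ(−2) = 24; solving −2x + 12 = 24 for x < −2 gives x = (24 − 12)/(−2) = −6.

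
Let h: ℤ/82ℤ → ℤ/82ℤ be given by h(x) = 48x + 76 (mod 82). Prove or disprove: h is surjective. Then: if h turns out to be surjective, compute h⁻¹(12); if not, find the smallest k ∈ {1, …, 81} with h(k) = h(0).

Since gcd(48, 82) = 2, we have 48x ≡ 0 (mod 2) for all x, so h(x) ≡ 0 (mod 2).
But 1 ≢ 0 (mod 2), so 1 ∈ ℤ/82ℤ has no preimage. Thus h is not surjective.
Since h is not surjective, we find the least positive k with h(k) = h(0): this means 48k ≡ 0 (mod 82), i.e. 82 ∣ 48k. Since gcd(48, 82) = 2, dividing through by 2 this holds exactly when 41 ∣ 24k, and as gcd(24, 41) = 1, exactly when 41 ∣ k.
The smallest positive such k is 41.

41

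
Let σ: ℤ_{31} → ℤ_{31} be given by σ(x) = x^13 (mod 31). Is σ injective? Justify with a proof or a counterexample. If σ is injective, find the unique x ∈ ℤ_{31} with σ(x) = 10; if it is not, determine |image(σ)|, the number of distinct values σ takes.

Since 31 is prime, the nonzero elements of ℤ_{31} form a cyclic group of order 30.
As gcd(13, 30) = 1, raising to the 13th power is a bijection on this group: if u^13 ≡ v^13 then (uv^{−1})^13 = 1, and the only element of order dividing gcd(13, 30) = 1 is 1, so u = v.
With σ(0) = 0 this makes σ injective on all of ℤ_{31}, hence bijective (finite equal-size domain and codomain). In particular σ is injective.
Since σ is injective, we find the preimage of 10. The inverse of x ↦ x^13 on (ℤ_{31})^× is x ↦ x^7, because 13·7 = 91 = 3·30 + 1 ≡ 1 (mod 30) and x^{30} = 1 for x ≠ 0 (Fermat). So σ⁻¹(10) = 10^7 mod 31.
Repeated squaring mod 31: 10^1 ≡ 10, 10^2 ≡ 10² = 100 ≡ 7, 10^4 ≡ 7² = 49 ≡ 18. Since 7 = 4 + 2 + 1, 10^7 ≡ 18·7·10: 18·7 = 126 ≡ 2, then 2·10 = 20. So 10^7 ≡ 20 (mod 31).
Hence σ⁻¹(10) = 20.

20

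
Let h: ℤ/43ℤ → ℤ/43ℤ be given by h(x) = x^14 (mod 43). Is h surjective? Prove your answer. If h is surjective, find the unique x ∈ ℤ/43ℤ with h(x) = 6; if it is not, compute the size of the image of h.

4

h(1) = 1^14 = 1.
h(2): Repeated squaring mod 43: 2^1 ≡ 2, 2^2 ≡ 2² = 4, 2^4 ≡ 4² = 16, 2^8 ≡ 16² = 256 ≡ 41. Since 14 = 8 + 4 + 2, 2^14 ≡ 41·16·4: 41·16 = 656 ≡ 11, then 11·4 = 44 ≡ 1. So 2^14 ≡ 1 (mod 43).
So h(1) = h(2) = 1 while 1 ≠ 2, thus h is not injective.
A non-injective map from the 43-element set ℤ/43ℤ to itself takes at most 42 distinct values, so it cannot be surjective. Therefore h is not surjective.
Since h is not surjective, we determine |image(h)|. Computing x^14 mod 43 for each x (by repeated squaring, reducing mod 43 at every step), the values h(0), h(1), …, h(42) are: 0, 1, 1, 36, 1, 36, 36, 6, 1, 6, 36, 1, 36, 6, 6, 6, 1, 6, 6, 36, 36, 1, 1, 36, 36, 6, 6, 1, 6, 6, 6, 36, 1, 36, 6, 1, 6, 36, 36, 1, 36, 1, 1.
The distinct values are {0, 1, 6, 36}; there are 4 of them.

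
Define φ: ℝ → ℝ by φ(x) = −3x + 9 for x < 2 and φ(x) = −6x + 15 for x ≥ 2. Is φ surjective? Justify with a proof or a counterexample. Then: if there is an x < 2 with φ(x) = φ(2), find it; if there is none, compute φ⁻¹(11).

Both pieces are strictly decreasing (slopes −3 and −6), so each is injective on its own interval.
The left piece maps (−∞, 2) onto (3, ∞); the right piece maps [2, ∞) onto (−∞, 3].
These images together cover ℝ, so φ is surjective.
Because the two images are disjoint, no x < 2 has φ(x) = φ(2), so we compute φ⁻¹(11): 11 lies in (3, ∞), so solve −3x + 9 = 11: x = (11 − 9)/(−3) = −2/3.

-2/3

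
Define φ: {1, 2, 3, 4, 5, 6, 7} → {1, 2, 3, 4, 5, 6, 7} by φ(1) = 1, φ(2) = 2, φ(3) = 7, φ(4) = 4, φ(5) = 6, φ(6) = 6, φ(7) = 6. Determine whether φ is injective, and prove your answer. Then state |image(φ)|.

5

φ(5) = 6 = φ(6) with 5 ≠ 6, so φ is not injective.
The image of φ is {1, 2, 4, 6, 7}, which has 5 elements.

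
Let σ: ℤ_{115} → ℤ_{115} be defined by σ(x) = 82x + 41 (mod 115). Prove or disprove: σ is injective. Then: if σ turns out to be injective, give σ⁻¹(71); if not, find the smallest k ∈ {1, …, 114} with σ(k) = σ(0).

20

By definition, injectivity means: for all s, t in the domain, σ(s) = σ(t) implies s = t.
Suppose σ(s) = σ(t) in ℤ_{115}. Then 82s + 41 ≡ 82t + 41 (mod 115), so 82(s − t) ≡ 0 (mod 115).
Since gcd(82, 115) = 1, 82 is invertible modulo 115, so s − t ≡ 0 (mod 115), i.e. s = t.
So σ is injective.
We now compute 82⁻¹ mod 115 explicitly. Euclid's algorithm: 115 = 1·82 + 33, 82 = 2·33 + 16, 33 = 2·16 + 1; back-substituting gives 1 = 108·82 − 77·115, so 82⁻¹ ≡ 108 (mod 115).
Since σ is injective, we find σ⁻¹(71): we need 82x ≡ 71 − 41 ≡ 30 (mod 115). Using 82⁻¹ = 108: x ≡ 108·30 = 3240 = 28·115 + 20, so x = 20.
Check: σ(20) = 82·20 + 41 = 1681 = 14·115 + 71 ≡ 71 (mod 115).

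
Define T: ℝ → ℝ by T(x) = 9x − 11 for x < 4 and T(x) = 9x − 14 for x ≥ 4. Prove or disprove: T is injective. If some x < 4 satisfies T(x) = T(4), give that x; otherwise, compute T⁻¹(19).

Both pieces are strictly increasing (slopes 9 and 9), so each is injective on its own interval.
The left piece maps (−∞, 4) onto (−∞, 25); the right piece maps [4, ∞) onto [22, ∞).
These images overlap. In particular T(4) = 22 (right piece), and solving 9x − 11 = 22 on the left piece gives x = 11/3 < 4.
So T(11/3) = T(4) with 11/3 ≠ 4, and T is not injective. This x = 11/3 is the requested value below 4.

11/3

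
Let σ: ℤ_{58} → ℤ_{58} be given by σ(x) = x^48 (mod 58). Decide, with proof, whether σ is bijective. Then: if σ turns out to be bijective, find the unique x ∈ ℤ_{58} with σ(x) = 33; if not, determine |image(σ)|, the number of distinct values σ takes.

16

σ(3): Repeated squaring mod 58: 3^1 ≡ 3, 3^2 ≡ 3² = 9, 3^4 ≡ 9² = 81 ≡ 23, 3^8 ≡ 23² = 529 ≡ 7, 3^16 ≡ 7² = 49, 3^32 ≡ 49² = 2401 ≡ 23. Since 48 = 32 + 16, 3^48 ≡ 23·49: 23·49 = 1127 ≡ 25. So 3^48 ≡ 25 (mod 58).
σ(7): Repeated squaring mod 58: 7^1 ≡ 7, 7^2 ≡ 7² = 49, 7^4 ≡ 49² = 2401 ≡ 23, 7^8 ≡ 23² = 529 ≡ 7, 7^16 ≡ 7² = 49, 7^32 ≡ 49² = 2401 ≡ 23. Since 48 = 32 + 16, 7^48 ≡ 23·49: 23·49 = 1127 ≡ 25. So 7^48 ≡ 25 (mod 58).
So σ(3) = σ(7) = 25 while 3 ≠ 7, therefore σ is not injective, hence not bijective.
Since σ is not bijective, we determine |image(σ)|. Computing x^48 mod 58 for each x (by repeated squaring, reducing mod 58 at every step), the values σ(0), σ(1), …, σ(57) are: 0, 1, 52, 25, 36, 23, 24, 25, 16, 45, 36, 49, 30, 49, 24, 53, 20, 1, 20, 7, 16, 45, 54, 53, 52, 7, 54, 23, 30, 29, 30, 23, 54, 7, 52, 53, 54, 45, 16, 7, 20, 1, 20, 53, 24, 49, 30, 49, 36, 45, 16, 25, 24, 23, 36, 25, 52, 1.
The distinct values are {0, 1, 7, 16, 20, 23, 24, 25, 29, 30, 36, 45, 49, 52, 53, 54}; there are 16 of them.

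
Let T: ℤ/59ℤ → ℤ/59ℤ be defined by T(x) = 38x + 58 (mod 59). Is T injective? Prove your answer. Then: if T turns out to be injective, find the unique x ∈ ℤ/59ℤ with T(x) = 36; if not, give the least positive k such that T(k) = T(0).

46

If T(s) = T(t), then 38s ≡ 38t (mod 59). Because gcd(38, 59) = 1, we may cancel 38 to get s ≡ t (mod 59).
Hence T is injective.
We now compute 38⁻¹ mod 59 explicitly. Euclid's algorithm: 59 = 1·38 + 21, 38 = 1·21 + 17, 21 = 1·17 + 4, 17 = 4·4 + 1; back-substituting gives 1 = 14·38 − 9·59, so 38⁻¹ ≡ 14 (mod 59).
Since T is injective, we find T⁻¹(36): we need 38x ≡ 36 − 58 ≡ 37 (mod 59). Using 38⁻¹ = 14: x ≡ 14·37 = 518 = 8·59 + 46, so x = 46.
Check: T(46) = 38·46 + 58 = 1806 = 30·59 + 36 ≡ 36 (mod 59).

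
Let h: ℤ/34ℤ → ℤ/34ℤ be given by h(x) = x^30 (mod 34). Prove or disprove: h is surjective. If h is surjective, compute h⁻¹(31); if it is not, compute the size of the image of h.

h(16): Repeated squaring mod 34: 16^1 ≡ 16, 16^2 ≡ 16² = 256 ≡ 18, 16^4 ≡ 18² = 324 ≡ 18, 16^8 ≡ 18² = 324 ≡ 18, 16^16 ≡ 18² = 324 ≡ 18. Since 30 = 16 + 8 + 4 + 2, 16^30 ≡ 18·18·18·18: 18·18 = 324 ≡ 18, then 18·18 = 324 ≡ 18, then 18·18 = 324 ≡ 18. So 16^30 ≡ 18 (mod 34).
h(18): Repeated squaring mod 34: 18^1 ≡ 18, 18^2 ≡ 18² = 324 ≡ 18, 18^4 ≡ 18² = 324 ≡ 18, 18^8 ≡ 18² = 324 ≡ 18, 18^16 ≡ 18² = 324 ≡ 18. Since 30 = 16 + 8 + 4 + 2, 18^30 ≡ 18·18·18·18: 18·18 = 324 ≡ 18, then 18·18 = 324 ≡ 18, then 18·18 = 324 ≡ 18. So 18^30 ≡ 18 (mod 34).
So h(16) = h(18) = 18 while 16 ≠ 18, therefore h is not injective.
A non-injective map from the 34-element set ℤ/34ℤ to itself takes at most 33 distinct values, so it cannot be surjective. Therefore h is not surjective.
Since h is not surjective, we determine |image(h)|. Computing x^30 mod 34 for each x (by repeated squaring, reducing mod 34 at every step), the values h(0), h(1), …, h(33) are: 0, 1, 30, 19, 16, 15, 26, 25, 4, 21, 8, 9, 32, 33, 2, 13, 18, 17, 18, 13, 2, 33, 32, 9, 8, 21, 4, 25, 26, 15, 16, 19, 30, 1.
The distinct values are {0, 1, 2, 4, 8, 9, 13, 15, 16, 17, 18, 19, 21, 25, 26, 30, 32, 33}; there are 18 of them.

18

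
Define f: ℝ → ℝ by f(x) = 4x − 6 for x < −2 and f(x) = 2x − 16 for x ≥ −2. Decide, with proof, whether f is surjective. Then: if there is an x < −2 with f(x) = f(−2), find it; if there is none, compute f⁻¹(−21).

-7/2

Both pieces are strictly increasing (slopes 4 and 2), so each is injective on its own interval.
The left piece maps (−∞, −2) onto (−∞, −14); the right piece maps [−2, ∞) onto [−20, ∞).
The union (−∞, −14) ∪ [−20, ∞) covers ℝ, so f is surjective.
For the follow-up: the images overlap, so an x < −2 with f(x) = f(−2) exists. f(−2) = −20; solving 4x − 6 = −20 for x < −2 gives x = (−20 + 6)/4 = −7/2.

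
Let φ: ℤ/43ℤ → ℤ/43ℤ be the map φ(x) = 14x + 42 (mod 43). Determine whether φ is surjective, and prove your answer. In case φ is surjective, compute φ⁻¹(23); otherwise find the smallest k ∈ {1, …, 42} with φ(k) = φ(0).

14

Recall that φ is surjective if every y in the codomain equals φ(x) for some x in the domain.
Since gcd(14, 43) = 1, 14 is invertible modulo 43. Euclid's algorithm: 43 = 3·14 + 1; back-substituting gives 1 = 40·14 − 13·43, so 14⁻¹ ≡ 40 (mod 43).
For any y ∈ ℤ/43ℤ, x = 40(y − 42) mod 43 satisfies φ(x) = 14·40(y − 42) + 42 ≡ y (since 14·40 ≡ 1 mod 43). So every y has a preimage.
So φ is surjective.
Since φ is surjective, we compute φ⁻¹(23): solve 14x + 42 ≡ 23 (mod 43), i.e. 14x ≡ 24 (mod 43).
Multiplying by 14⁻¹ = 40 gives x ≡ 40·24 = 960 = 22·43 + 14 ≡ 14 (mod 43).
Check: φ(14) = 14·14 + 42 = 238 = 5·43 + 23 ≡ 23 (mod 43).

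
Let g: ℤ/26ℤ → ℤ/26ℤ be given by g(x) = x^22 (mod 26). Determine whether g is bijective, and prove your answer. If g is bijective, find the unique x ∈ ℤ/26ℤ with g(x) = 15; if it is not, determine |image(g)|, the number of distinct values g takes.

g(12): Repeated squaring mod 26: 12^1 ≡ 12, 12^2 ≡ 12² = 144 ≡ 14, 12^4 ≡ 14² = 196 ≡ 14, 12^8 ≡ 14² = 196 ≡ 14, 12^16 ≡ 14² = 196 ≡ 14. Since 22 = 16 + 4 + 2, 12^22 ≡ 14·14·14: 14·14 = 196 ≡ 14, then 14·14 = 196 ≡ 14. So 12^22 ≡ 14 (mod 26).
g(14): Repeated squaring mod 26: 14^1 ≡ 14, 14^2 ≡ 14² = 196 ≡ 14, 14^4 ≡ 14² = 196 ≡ 14, 14^8 ≡ 14² = 196 ≡ 14, 14^16 ≡ 14² = 196 ≡ 14. Since 22 = 16 + 4 + 2, 14^22 ≡ 14·14·14: 14·14 = 196 ≡ 14, then 14·14 = 196 ≡ 14. So 14^22 ≡ 14 (mod 26).
So g(12) = g(14) = 14 while 12 ≠ 14, so g is not injective, hence not bijective.
Since g is not bijective, we determine |image(g)|. Computing x^22 mod 26 for each x (by repeated squaring, reducing mod 26 at every step), the values g(0), g(1), …, g(25) are: 0, 1, 10, 3, 22, 25, 4, 17, 12, 9, 16, 23, 14, 13, 14, 23, 16, 9, 12, 17, 4, 25, 22, 3, 10, 1.
The distinct values are {0, 1, 3, 4, 9, 10, 12, 13, 14, 16, 17, 22, 23, 25}; there are 14 of them.

14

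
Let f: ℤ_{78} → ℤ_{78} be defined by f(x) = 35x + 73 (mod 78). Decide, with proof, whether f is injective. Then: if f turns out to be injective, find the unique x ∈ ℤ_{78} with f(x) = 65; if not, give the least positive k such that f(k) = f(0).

If f(x_1) = f(x_2), then 35x_1 ≡ 35x_2 (mod 78). Because gcd(35, 78) = 1, we may cancel 35 to get x_1 ≡ x_2 (mod 78).
Thus f is injective.
We now compute 35⁻¹ mod 78 explicitly. Euclid's algorithm: 78 = 2·35 + 8, 35 = 4·8 + 3, 8 = 2·3 + 2, 3 = 1·2 + 1; back-substituting gives 1 = 29·35 − 13·78, so 35⁻¹ ≡ 29 (mod 78).
Since f is injective, we compute f⁻¹(65): solve 35x + 73 ≡ 65 (mod 78), i.e. 35x ≡ 70 (mod 78).
Multiplying by 35⁻¹ = 29 gives x ≡ 29·70 = 2030 = 26·78 + 2 ≡ 2 (mod 78).
Check: f(2) = 35·2 + 73 = 143 = 1·78 + 65 ≡ 65 (mod 78).

2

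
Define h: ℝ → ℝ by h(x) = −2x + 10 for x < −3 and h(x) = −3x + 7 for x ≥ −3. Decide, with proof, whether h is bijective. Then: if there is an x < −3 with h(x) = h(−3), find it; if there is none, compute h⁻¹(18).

-4

Both pieces are strictly decreasing (slopes −2 and −3), so each is injective on its own interval.
The left piece maps (−∞, −3) onto (16, ∞); the right piece maps [−3, ∞) onto (−∞, 16].
Since 16 = 16, the images partition ℝ: h is injective and surjective, hence bijective.
Because the two images are disjoint, no x < −3 has h(x) = h(−3), so we compute h⁻¹(18): 18 lies in (16, ∞), so solve −2x + 10 = 18: x = (18 − 10)/(−2) = −4.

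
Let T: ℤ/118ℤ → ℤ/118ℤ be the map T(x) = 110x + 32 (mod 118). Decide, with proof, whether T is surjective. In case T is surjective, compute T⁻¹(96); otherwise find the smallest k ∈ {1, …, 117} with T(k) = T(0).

Since gcd(110, 118) = 2, we have 110x ≡ 0 (mod 2) for all x, so T(x) ≡ 0 (mod 2).
But 1 ≢ 0 (mod 2), so 1 ∈ ℤ/118ℤ has no preimage. Thus T is not surjective.
Since T is not surjective, we find the least positive k with T(k) = T(0): this means 110k ≡ 0 (mod 118), i.e. 118 ∣ 110k. Since gcd(110, 118) = 2, dividing through by 2 this holds exactly when 59 ∣ 55k, and as gcd(55, 59) = 1, exactly when 59 ∣ k.
The smallest positive such k is 59.

59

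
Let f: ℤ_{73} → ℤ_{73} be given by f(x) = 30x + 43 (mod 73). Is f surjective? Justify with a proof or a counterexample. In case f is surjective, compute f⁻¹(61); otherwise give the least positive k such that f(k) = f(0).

By definition, f is surjective if every y in the codomain equals f(x) for some x in the domain.
Since gcd(30, 73) = 1, 30 is invertible modulo 73. Euclid's algorithm: 73 = 2·30 + 13, 30 = 2·13 + 4, 13 = 3·4 + 1; back-substituting gives 1 = 56·30 − 23·73, so 30⁻¹ ≡ 56 (mod 73).
Then y ↦ 56(y − 43) is a two-sided inverse to f, so every y ∈ ℤ_{73} has a preimage.
Hence f is surjective.
Since f is surjective, we find f⁻¹(61): we need 30x ≡ 61 − 43 ≡ 18 (mod 73). Using 30⁻¹ = 56: x ≡ 56·18 = 1008 = 13·73 + 59, so x = 59.
Check: f(59) = 30·59 + 43 = 1813 = 24·73 + 61 ≡ 61 (mod 73).

59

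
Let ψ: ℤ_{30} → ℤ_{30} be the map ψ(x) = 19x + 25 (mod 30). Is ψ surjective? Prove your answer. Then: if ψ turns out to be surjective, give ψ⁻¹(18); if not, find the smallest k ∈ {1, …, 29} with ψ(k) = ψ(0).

Recall that ψ is surjective if every y in the codomain equals ψ(x) for some x in the domain.
Since gcd(19, 30) = 1, 19 is invertible modulo 30. Euclid's algorithm: 30 = 1·19 + 11, 19 = 1·11 + 8, 11 = 1·8 + 3, 8 = 2·3 + 2, 3 = 1·2 + 1; back-substituting gives 1 = 19·19 − 12·30, so 19⁻¹ ≡ 19 (mod 30).
Then y ↦ 19(y − 25) is a two-sided inverse to ψ, so every y ∈ ℤ_{30} has a preimage.
So ψ is surjective.
Since ψ is surjective, we compute ψ⁻¹(18): solve 19x + 25 ≡ 18 (mod 30), i.e. 19x ≡ 23 (mod 30).
Multiplying by 19⁻¹ = 19 gives x ≡ 19·23 = 437 = 14·30 + 17 ≡ 17 (mod 30).
Check: ψ(17) = 19·17 + 25 = 348 = 11·30 + 18 ≡ 18 (mod 30).

17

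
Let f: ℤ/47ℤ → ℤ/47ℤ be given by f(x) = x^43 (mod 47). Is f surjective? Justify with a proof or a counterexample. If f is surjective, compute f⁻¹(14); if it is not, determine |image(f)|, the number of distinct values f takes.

Since 47 is prime, the nonzero elements of ℤ/47ℤ form a cyclic group of order 46.
As gcd(43, 46) = 1, raising to the 43rd power is a bijection on this group: if s^43 ≡ t^43 then (st^{−1})^43 = 1, and the only element of order dividing gcd(43, 46) = 1 is 1, so s = t.
With f(0) = 0 this makes f injective on all of ℤ/47ℤ, hence bijective (finite equal-size domain and codomain). In particular f is surjective.
Since f is surjective, we find the preimage of 14. The inverse of x ↦ x^43 on (ℤ/47ℤ)^× is x ↦ x^15, because 43·15 = 645 = 14·46 + 1 ≡ 1 (mod 46) and x^{46} = 1 for x ≠ 0 (Fermat). So f⁻¹(14) = 14^15 mod 47.
Repeated squaring mod 47: 14^1 ≡ 14, 14^2 ≡ 14² = 196 ≡ 8, 14^4 ≡ 8² = 64 ≡ 17, 14^8 ≡ 17² = 289 ≡ 7. Since 15 = 8 + 4 + 2 + 1, 14^15 ≡ 7·17·8·14: 7·17 = 119 ≡ 25, then 25·8 = 200 ≡ 12, then 12·14 = 168 ≡ 27. So 14^15 ≡ 27 (mod 47).
Hence f⁻¹(14) = 27.

27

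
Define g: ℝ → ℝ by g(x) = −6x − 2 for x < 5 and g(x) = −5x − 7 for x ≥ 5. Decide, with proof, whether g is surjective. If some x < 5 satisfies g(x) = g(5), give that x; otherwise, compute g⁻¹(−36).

29/5

Both pieces are strictly decreasing (slopes −6 and −5), so each is injective on its own interval.
The left piece maps (−∞, 5) onto (−32, ∞); the right piece maps [5, ∞) onto (−∞, −32].
These images together cover ℝ, so g is surjective.
Because the two images are disjoint, no x < 5 has g(x) = g(5), so we compute g⁻¹(−36): −36 lies in (−∞, −32], so solve −5x − 7 = −36: x = (−36 + 7)/(−5) = 29/5.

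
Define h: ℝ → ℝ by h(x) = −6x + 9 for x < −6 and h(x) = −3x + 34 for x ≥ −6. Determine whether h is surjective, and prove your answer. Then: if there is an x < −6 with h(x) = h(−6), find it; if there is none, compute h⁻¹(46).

-43/6

Both pieces are strictly decreasing (slopes −6 and −3), so each is injective on its own interval.
The left piece maps (−∞, −6) onto (45, ∞); the right piece maps [−6, ∞) onto (−∞, 52].
The union (45, ∞) ∪ (−∞, 52] covers ℝ, so h is surjective.
For the follow-up: the images overlap, so an x < −6 with h(x) = h(−6) exists. h(−6) = 52; solving −6x + 9 = 52 for x < −6 gives x = (52 − 9)/(−6) = −43/6.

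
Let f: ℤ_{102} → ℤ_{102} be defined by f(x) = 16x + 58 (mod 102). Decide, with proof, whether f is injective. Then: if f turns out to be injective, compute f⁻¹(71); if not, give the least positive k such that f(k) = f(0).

51

We have gcd(16, 102) = 2 > 1. Taking a = 0 and b = 51: f(0) = 58 and f(51) = 16·51 + 58 = 874 ≡ 58 (mod 102).
So f(0) = f(51) while 0 ≠ 51, so f is not injective.
Since f is not injective, we find the least positive k with f(k) = f(0): this means 16k ≡ 0 (mod 102), i.e. 102 ∣ 16k. Since gcd(16, 102) = 2, dividing through by 2 this holds exactly when 51 ∣ 8k, and as gcd(8, 51) = 1, exactly when 51 ∣ k.
The smallest positive such k is 51.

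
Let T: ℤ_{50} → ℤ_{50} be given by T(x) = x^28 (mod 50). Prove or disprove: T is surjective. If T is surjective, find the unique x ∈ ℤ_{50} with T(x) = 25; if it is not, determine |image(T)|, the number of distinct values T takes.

12

T(1) = 1^28 = 1.
T(7): Repeated squaring mod 50: 7^1 ≡ 7, 7^2 ≡ 7² = 49, 7^4 ≡ 49² = 2401 ≡ 1, 7^8 ≡ 1² = 1, 7^16 ≡ 1² = 1. Since 28 = 16 + 8 + 4, 7^28 ≡ 1·1·1: 1·1 = 1, then 1·1 = 1. So 7^28 ≡ 1 (mod 50).
So T(1) = T(7) = 1 while 1 ≠ 7, so T is not injective.
A non-injective map from the 50-element set ℤ_{50} to itself takes at most 49 distinct values, so it cannot be surjective. So T is not surjective.
Since T is not surjective, we determine |image(T)|. Computing x^28 mod 50 for each x (by repeated squaring, reducing mod 50 at every step), the values T(0), T(1), …, T(49) are: 0, 1, 6, 11, 36, 25, 16, 1, 16, 21, 0, 31, 46, 21, 6, 25, 46, 41, 26, 41, 0, 11, 36, 31, 26, 25, 26, 31, 36, 11, 0, 41, 26, 41, 46, 25, 6, 21, 46, 31, 0, 21, 16, 1, 16, 25, 36, 11, 6, 1.
The distinct values are {0, 1, 6, 11, 16, 21, 25, 26, 31, 36, 41, 46}; there are 12 of them.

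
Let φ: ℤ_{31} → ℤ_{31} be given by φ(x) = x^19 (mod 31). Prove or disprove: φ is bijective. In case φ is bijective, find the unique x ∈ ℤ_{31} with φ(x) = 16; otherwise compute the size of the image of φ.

Since 31 is prime, the nonzero elements of ℤ_{31} form a cyclic group of order 30.
As gcd(19, 30) = 1, raising to the 19th power is a bijection on this group: if a^19 ≡ b^19 then (ab^{−1})^19 = 1, and the only element of order dividing gcd(19, 30) = 1 is 1, so a = b.
With φ(0) = 0 this makes φ injective on all of ℤ_{31}, hence bijective (finite equal-size domain and codomain). In particular φ is bijective.
Since φ is bijective, we find the preimage of 16. The inverse of x ↦ x^19 on (ℤ_{31})^× is x ↦ x^19, because 19·19 = 361 = 12·30 + 1 ≡ 1 (mod 30) and x^{30} = 1 for x ≠ 0 (Fermat). So φ⁻¹(16) = 16^19 mod 31.
Repeated squaring mod 31: 16^1 ≡ 16, 16^2 ≡ 16² = 256 ≡ 8, 16^4 ≡ 8² = 64 ≡ 2, 16^8 ≡ 2² = 4, 16^16 ≡ 4² = 16. Since 19 = 16 + 2 + 1, 16^19 ≡ 16·8·16: 16·8 = 128 ≡ 4, then 4·16 = 64 ≡ 2. So 16^19 ≡ 2 (mod 31).
Hence φ⁻¹(16) = 2.

2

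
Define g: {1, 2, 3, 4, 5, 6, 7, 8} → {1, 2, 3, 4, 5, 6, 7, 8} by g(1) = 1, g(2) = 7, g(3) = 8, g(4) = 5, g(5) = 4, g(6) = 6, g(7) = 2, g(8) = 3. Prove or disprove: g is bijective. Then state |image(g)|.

The values 1, 7, 8, 5, 4, 6, 2, 3 are a permutation of {1, 2, 3, 4, 5, 6, 7, 8}: each element appears exactly once.
So g is injective and surjective, hence bijective.
The image of g is {1, 2, 3, 4, 5, 6, 7, 8}, which has 8 elements.

8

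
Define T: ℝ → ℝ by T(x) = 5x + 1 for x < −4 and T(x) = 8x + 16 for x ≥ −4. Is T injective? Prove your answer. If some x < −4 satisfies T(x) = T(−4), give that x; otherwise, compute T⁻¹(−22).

-23/5

Both pieces are strictly increasing (slopes 5 and 8), so each is injective on its own interval.
The left piece maps (−∞, −4) onto (−∞, −19); the right piece maps [−4, ∞) onto [−16, ∞).
These images are disjoint, so no value is attained by both pieces. Hence T is injective.
Because the two images are disjoint, no x < −4 has T(x) = T(−4), so we compute T⁻¹(−22): −22 lies in (−∞, −19), so solve 5x + 1 = −22: x = (−22 − 1)/5 = −23/5.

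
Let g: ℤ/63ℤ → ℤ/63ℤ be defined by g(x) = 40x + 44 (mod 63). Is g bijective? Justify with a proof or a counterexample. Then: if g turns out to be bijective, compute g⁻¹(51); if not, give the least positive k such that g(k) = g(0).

49

Recall: g is injective if g(x_1) = g(x_2) implies x_1 = x_2.
If g(x_1) = g(x_2), then 40x_1 ≡ 40x_2 (mod 63). Because gcd(40, 63) = 1, we may cancel 40 to get x_1 ≡ x_2 (mod 63).
We now compute 40⁻¹ mod 63 explicitly. Euclid's algorithm: 63 = 1·40 + 23, 40 = 1·23 + 17, 23 = 1·17 + 6, 17 = 2·6 + 5, 6 = 1·5 + 1; back-substituting gives 1 = 52·40 − 33·63, so 40⁻¹ ≡ 52 (mod 63).
For any y ∈ ℤ/63ℤ, x = 52(y − 44) mod 63 satisfies g(x) = 40·52(y − 44) + 44 ≡ y (since 40·52 ≡ 1 mod 63). So every y has a preimage.
So g is bijective.
Since g is bijective, we compute g⁻¹(51): solve 40x + 44 ≡ 51 (mod 63), i.e. 40x ≡ 7 (mod 63).
Multiplying by 40⁻¹ = 52 gives x ≡ 52·7 = 364 = 5·63 + 49 ≡ 49 (mod 63).
Check: g(49) = 40·49 + 44 = 2004 = 31·63 + 51 ≡ 51 (mod 63).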